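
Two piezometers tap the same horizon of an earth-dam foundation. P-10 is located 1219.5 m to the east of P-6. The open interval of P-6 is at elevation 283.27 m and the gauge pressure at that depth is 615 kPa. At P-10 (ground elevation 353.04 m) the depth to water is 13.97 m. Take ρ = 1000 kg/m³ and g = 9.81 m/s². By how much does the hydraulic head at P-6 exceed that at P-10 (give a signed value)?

Δh ≈ 6.89 m

Pressure head at P-6: ψ = P/(ρg) = 615×1000 / (1000 × 9.81) = 62.69 m.
Total head at P-6: h = z + ψ = 283.27 + 62.69 = 345.96 m.
Total head at P-10: h = 353.04 − 13.97 = 339.07 m.
Head difference: h(P-6) − h(P-10) = 345.96 − 339.07 = 6.89 m.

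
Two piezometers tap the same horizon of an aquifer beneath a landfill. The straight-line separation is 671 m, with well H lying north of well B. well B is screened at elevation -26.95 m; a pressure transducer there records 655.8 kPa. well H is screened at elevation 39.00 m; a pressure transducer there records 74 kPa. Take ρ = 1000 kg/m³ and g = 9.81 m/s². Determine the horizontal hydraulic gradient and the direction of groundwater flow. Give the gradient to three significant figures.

Pressure head at well B: ψ = P/(ρg) = 655.8×1000 / (1000 × 9.81) = 66.85 m.
Total head at well B: h = z + ψ = -26.95 + 66.85 = 39.90 m.
Pressure head at well H: ψ = P/(ρg) = 74×1000 / (1000 × 9.81) = 7.54 m.
Total head at well H: h = z + ψ = 39.00 + 7.54 = 46.54 m.
Head difference: h(well B) − h(well H) = 39.90 − 46.54 = -6.64 m.
Hydraulic gradient: i = |Δh| / L = 6.64 / 671 = 0.00990.
Flow is from higher to lower head: from well H toward well B, i.e. toward the south.

i ≈ 0.00990; groundwater flows toward the south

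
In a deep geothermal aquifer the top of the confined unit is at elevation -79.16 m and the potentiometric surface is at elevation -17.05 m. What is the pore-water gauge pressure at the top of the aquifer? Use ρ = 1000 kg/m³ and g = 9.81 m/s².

Pressure head at the aquifer top: ψ = h − z = -17.05 − (-79.16) = 62.11 m.
P = ρgψ = 1000 × 9.81 × 62.11 = 609299 Pa ≈ 609 kPa.

P ≈ 609 kPa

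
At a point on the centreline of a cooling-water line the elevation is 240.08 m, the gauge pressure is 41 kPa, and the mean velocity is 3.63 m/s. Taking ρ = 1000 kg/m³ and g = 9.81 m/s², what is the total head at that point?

Pressure head ψ = P/(ρg) = 41×1000 / (1000 × 9.81) = 4.18 m.
Velocity head = v²/(2g) = 3.63² / (2 × 9.81) = 0.672 m.
h = z + ψ + v²/(2g) = 240.08 + 4.18 + 0.672 = 244.93 m.

h ≈ 244.93 m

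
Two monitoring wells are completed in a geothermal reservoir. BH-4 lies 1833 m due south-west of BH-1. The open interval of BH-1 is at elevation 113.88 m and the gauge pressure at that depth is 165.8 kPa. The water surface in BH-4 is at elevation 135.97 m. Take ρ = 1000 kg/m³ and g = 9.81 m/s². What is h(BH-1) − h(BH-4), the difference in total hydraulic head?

Δh ≈ -5.19 m

Pressure head at BH-1: ψ = P/(ρg) = 165.8×1000 / (1000 × 9.81) = 16.90 m.
Total head at BH-1: h = z + ψ = 113.88 + 16.90 = 130.78 m.
Total head at BH-4: h = 135.97 m (water level in the piezometer is the total head).
Head difference: h(BH-1) − h(BH-4) = 130.78 − 135.97 = -5.19 m.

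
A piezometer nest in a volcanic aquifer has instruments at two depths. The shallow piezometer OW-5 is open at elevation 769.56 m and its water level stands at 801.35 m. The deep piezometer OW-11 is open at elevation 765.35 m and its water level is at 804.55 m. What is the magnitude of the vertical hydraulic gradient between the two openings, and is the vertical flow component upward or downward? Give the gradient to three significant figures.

|i_v| ≈ 0.760; vertical flow is upward

Total head at OW-5: h = 801.35 m (water level in the standpipe).
Total head at OW-11: h = 804.55 m.
Δh = h(OW-5) − h(OW-11) = 801.35 − 804.55 = -3.20 m.
Vertical separation Δz = 769.56 − 765.35 = 4.21 m.
|i_v| = |Δh| / Δz = 3.20 / 4.21 = 0.760.
Head is higher in the deep piezometer, so vertical flow is upward (discharge condition).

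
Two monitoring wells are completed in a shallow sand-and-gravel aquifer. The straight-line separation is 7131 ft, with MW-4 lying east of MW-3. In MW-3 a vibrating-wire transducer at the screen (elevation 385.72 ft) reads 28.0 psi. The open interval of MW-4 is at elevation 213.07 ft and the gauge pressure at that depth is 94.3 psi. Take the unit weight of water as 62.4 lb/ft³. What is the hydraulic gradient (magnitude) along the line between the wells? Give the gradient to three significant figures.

i ≈ 0.00276

Pressure head at MW-3: ψ = 144·P/γ = 144 × 28.0 / 62.4 = 64.62 ft.
Total head at MW-3: h = z + ψ = 385.72 + 64.62 = 450.34 ft.
Pressure head at MW-4: ψ = 144·P/γ = 144 × 94.3 / 62.4 = 217.62 ft.
Total head at MW-4: h = z + ψ = 213.07 + 217.62 = 430.69 ft.
Head difference: h(MW-3) − h(MW-4) = 450.34 − 430.69 = 19.65 ft.
Hydraulic gradient: i = |Δh| / L = 19.65 / 7131 = 0.00276.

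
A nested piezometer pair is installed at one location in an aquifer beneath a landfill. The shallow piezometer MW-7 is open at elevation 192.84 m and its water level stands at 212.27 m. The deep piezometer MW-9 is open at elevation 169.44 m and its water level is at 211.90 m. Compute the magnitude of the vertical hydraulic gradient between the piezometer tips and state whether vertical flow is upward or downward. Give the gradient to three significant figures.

|i_v| ≈ 0.0158; vertical flow is downward

Total head at MW-7: h = 212.27 m (water level in the standpipe).
Total head at MW-9: h = 211.90 m.
Δh = h(MW-7) − h(MW-9) = 212.27 − 211.90 = 0.37 m.
Vertical separation Δz = 192.84 − 169.44 = 23.40 m.
|i_v| = |Δh| / Δz = 0.37 / 23.40 = 0.0158.
Head is higher in the shallow piezometer, so vertical flow is downward (recharge condition).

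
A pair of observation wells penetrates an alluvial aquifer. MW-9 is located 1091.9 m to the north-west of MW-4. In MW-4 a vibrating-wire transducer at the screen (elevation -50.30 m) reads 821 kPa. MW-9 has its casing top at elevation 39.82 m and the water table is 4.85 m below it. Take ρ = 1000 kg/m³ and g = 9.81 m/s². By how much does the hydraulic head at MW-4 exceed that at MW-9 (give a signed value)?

Δh ≈ -1.58 m

Pressure head at MW-4: ψ = P/(ρg) = 821×1000 / (1000 × 9.81) = 83.69 m.
Total head at MW-4: h = z + ψ = -50.30 + 83.69 = 33.39 m.
Total head at MW-9: h = 39.82 − 4.85 = 34.97 m.
Head difference: h(MW-4) − h(MW-9) = 33.39 − 34.97 = -1.58 m.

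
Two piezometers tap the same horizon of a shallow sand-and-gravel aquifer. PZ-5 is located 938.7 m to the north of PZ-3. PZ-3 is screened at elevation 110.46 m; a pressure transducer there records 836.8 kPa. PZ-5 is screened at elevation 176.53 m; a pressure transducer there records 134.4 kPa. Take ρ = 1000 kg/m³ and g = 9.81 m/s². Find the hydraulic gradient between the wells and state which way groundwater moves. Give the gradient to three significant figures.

i ≈ 0.00589; groundwater flows toward the north

Pressure head at PZ-3: ψ = P/(ρg) = 836.8×1000 / (1000 × 9.81) = 85.30 m.
Total head at PZ-3: h = z + ψ = 110.46 + 85.30 = 195.76 m.
Pressure head at PZ-5: ψ = P/(ρg) = 134.4×1000 / (1000 × 9.81) = 13.70 m.
Total head at PZ-5: h = z + ψ = 176.53 + 13.70 = 190.23 m.
Head difference: h(PZ-3) − h(PZ-5) = 195.76 − 190.23 = 5.53 m.
Hydraulic gradient: i = |Δh| / L = 5.53 / 938.7 = 0.00589.
Flow is from higher to lower head: from PZ-3 toward PZ-5, i.e. toward the north.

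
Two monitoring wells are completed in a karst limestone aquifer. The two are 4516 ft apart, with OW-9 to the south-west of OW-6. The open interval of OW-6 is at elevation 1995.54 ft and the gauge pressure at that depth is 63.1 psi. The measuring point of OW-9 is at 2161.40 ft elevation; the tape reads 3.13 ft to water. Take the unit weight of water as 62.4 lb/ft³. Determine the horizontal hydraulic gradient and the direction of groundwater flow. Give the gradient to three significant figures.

Pressure head at OW-6: ψ = 144·P/γ = 144 × 63.1 / 62.4 = 145.62 ft.
Total head at OW-6: h = z + ψ = 1995.54 + 145.62 = 2141.16 ft.
Total head at OW-9: h = 2161.40 − 3.13 = 2158.27 ft.
Head difference: h(OW-6) − h(OW-9) = 2141.16 − 2158.27 = -17.11 ft.
Hydraulic gradient: i = |Δh| / L = 17.11 / 4516 = 0.00379.
Flow is from higher to lower head: from OW-9 toward OW-6, i.e. toward the north-east.

i ≈ 0.00379; groundwater flows toward the north-east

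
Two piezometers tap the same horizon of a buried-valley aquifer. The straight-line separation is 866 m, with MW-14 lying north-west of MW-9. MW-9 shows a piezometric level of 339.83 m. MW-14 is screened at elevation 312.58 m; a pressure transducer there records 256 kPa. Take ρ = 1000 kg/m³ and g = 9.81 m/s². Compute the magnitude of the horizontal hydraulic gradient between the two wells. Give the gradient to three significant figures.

i ≈ 0.00133

Total head at MW-9: h = 339.83 m (water level in the piezometer is the total head).
Pressure head at MW-14: ψ = P/(ρg) = 256×1000 / (1000 × 9.81) = 26.10 m.
Total head at MW-14: h = z + ψ = 312.58 + 26.10 = 338.68 m.
Head difference: h(MW-9) − h(MW-14) = 339.83 − 338.68 = 1.15 m.
Hydraulic gradient: i = |Δh| / L = 1.15 / 866 = 0.00133.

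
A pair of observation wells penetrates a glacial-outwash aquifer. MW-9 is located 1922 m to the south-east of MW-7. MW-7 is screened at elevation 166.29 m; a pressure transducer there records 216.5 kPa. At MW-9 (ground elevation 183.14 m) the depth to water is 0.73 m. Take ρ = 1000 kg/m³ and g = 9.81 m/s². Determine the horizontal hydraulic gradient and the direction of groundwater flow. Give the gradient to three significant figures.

Pressure head at MW-7: ψ = P/(ρg) = 216.5×1000 / (1000 × 9.81) = 22.07 m.
Total head at MW-7: h = z + ψ = 166.29 + 22.07 = 188.36 m.
Total head at MW-9: h = 183.14 − 0.73 = 182.41 m.
Head difference: h(MW-7) − h(MW-9) = 188.36 − 182.41 = 5.95 m.
Hydraulic gradient: i = |Δh| / L = 5.95 / 1922 = 0.00310.
Flow is from higher to lower head: from MW-7 toward MW-9, i.e. toward the south-east.

i ≈ 0.00310; groundwater flows toward the south-east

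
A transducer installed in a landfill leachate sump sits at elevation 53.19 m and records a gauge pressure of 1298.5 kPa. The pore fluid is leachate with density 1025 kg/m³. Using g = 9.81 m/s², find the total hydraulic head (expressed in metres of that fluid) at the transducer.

h ≈ 182.33 m

ψ = P/(ρg) = 1298.5×1000 / (1025 × 9.81) = 129.14 m.
h = z + ψ = 53.19 + 129.14 = 182.33 m.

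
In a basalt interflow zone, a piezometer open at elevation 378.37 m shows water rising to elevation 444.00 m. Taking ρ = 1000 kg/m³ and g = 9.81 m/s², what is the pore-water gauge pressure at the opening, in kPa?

Pressure head ψ = h − z = 444.00 − 378.37 = 65.63 m.
P = ρgψ = 1000 × 9.81 × 65.63 = 643830 Pa ≈ 644 kPa.

P ≈ 644 kPa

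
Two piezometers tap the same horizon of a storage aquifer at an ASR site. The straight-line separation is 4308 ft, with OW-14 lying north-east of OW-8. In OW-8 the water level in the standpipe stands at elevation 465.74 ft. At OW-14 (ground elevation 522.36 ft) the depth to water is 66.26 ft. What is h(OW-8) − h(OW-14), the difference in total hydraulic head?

Total head at OW-8: h = 465.74 ft (water level in the piezometer is the total head).
Total head at OW-14: h = 522.36 − 66.26 = 456.10 ft.
Head difference: h(OW-8) − h(OW-14) = 465.74 − 456.10 = 9.64 ft.

Δh ≈ 9.64 ft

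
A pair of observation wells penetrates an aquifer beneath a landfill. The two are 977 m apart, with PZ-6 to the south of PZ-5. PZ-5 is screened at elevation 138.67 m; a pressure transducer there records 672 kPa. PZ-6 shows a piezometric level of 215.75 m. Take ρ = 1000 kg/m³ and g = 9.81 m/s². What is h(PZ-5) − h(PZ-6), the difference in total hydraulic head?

Pressure head at PZ-5: ψ = P/(ρg) = 672×1000 / (1000 × 9.81) = 68.50 m.
Total head at PZ-5: h = z + ψ = 138.67 + 68.50 = 207.17 m.
Total head at PZ-6: h = 215.75 m (water level in the piezometer is the total head).
Head difference: h(PZ-5) − h(PZ-6) = 207.17 − 215.75 = -8.58 m.

Δh ≈ -8.58 m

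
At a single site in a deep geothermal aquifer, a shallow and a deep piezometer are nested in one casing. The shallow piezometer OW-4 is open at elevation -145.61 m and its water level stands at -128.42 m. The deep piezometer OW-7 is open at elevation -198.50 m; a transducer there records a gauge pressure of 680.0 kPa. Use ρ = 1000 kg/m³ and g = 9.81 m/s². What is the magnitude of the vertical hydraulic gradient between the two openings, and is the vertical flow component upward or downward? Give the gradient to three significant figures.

|i_v| ≈ 0.0144; vertical flow is downward

Total head at OW-4: h = -128.42 m (water level in the standpipe).
Pressure head at OW-7: ψ = P/(ρg) = 680.0×1000 / (1000 × 9.81) = 69.32 m.
Total head at OW-7: h = z + ψ = -198.50 + 69.32 = -129.18 m.
Δh = h(OW-4) − h(OW-7) = -128.42 − (-129.18) = 0.76 m.
Vertical separation Δz = -145.61 − (-198.50) = 52.89 m.
|i_v| = |Δh| / Δz = 0.76 / 52.89 = 0.0144.
Head is higher in the shallow piezometer, so vertical flow is downward (recharge condition).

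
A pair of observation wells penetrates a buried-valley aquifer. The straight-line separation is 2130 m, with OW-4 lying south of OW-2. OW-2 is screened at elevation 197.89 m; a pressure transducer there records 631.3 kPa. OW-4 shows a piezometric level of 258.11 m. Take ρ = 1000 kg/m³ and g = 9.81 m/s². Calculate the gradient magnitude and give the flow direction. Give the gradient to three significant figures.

Pressure head at OW-2: ψ = P/(ρg) = 631.3×1000 / (1000 × 9.81) = 64.35 m.
Total head at OW-2: h = z + ψ = 197.89 + 64.35 = 262.24 m.
Total head at OW-4: h = 258.11 m (water level in the piezometer is the total head).
Head difference: h(OW-2) − h(OW-4) = 262.24 − 258.11 = 4.13 m.
Hydraulic gradient: i = |Δh| / L = 4.13 / 2130 = 0.00194.
Flow is from higher to lower head: from OW-2 toward OW-4, i.e. toward the south.

i ≈ 0.00194; groundwater flows toward the south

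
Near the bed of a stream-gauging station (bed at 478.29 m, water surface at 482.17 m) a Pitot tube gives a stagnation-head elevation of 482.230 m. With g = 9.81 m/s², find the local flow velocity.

v ≈ 1.08 m/s

Near the bed, under hydrostatic conditions, the piezometric head (z + ψ) equals the free-surface elevation, 482.17 m.
Velocity head = total − piezometric = 482.230 − 482.17 = 0.060 m.
v = √(2g·h_v) = √(2 × 9.81 × 0.060) = 1.08 m/s.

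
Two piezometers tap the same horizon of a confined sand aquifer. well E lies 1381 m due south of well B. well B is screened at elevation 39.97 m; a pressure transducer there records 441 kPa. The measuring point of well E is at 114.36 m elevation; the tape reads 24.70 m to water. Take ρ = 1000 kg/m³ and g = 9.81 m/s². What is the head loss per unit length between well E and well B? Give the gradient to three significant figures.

i ≈ 0.00343 m/m

Pressure head at well B: ψ = P/(ρg) = 441×1000 / (1000 × 9.81) = 44.95 m.
Total head at well B: h = z + ψ = 39.97 + 44.95 = 84.92 m.
Total head at well E: h = 114.36 − 24.70 = 89.66 m.
Head difference: h(well B) − h(well E) = 84.92 − 89.66 = -4.74 m.
Hydraulic gradient: i = |Δh| / L = 4.74 / 1381 = 0.00343.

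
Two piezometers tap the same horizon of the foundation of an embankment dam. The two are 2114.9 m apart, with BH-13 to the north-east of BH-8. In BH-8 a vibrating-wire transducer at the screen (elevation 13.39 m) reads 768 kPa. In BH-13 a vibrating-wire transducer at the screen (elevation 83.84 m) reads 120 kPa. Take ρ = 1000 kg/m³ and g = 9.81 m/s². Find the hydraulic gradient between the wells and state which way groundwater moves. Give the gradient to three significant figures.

i ≈ 0.00208; groundwater flows toward the south-west

Pressure head at BH-8: ψ = P/(ρg) = 768×1000 / (1000 × 9.81) = 78.29 m.
Total head at BH-8: h = z + ψ = 13.39 + 78.29 = 91.68 m.
Pressure head at BH-13: ψ = P/(ρg) = 120×1000 / (1000 × 9.81) = 12.23 m.
Total head at BH-13: h = z + ψ = 83.84 + 12.23 = 96.07 m.
Head difference: h(BH-8) − h(BH-13) = 91.68 − 96.07 = -4.39 m.
Hydraulic gradient: i = |Δh| / L = 4.39 / 2114.9 = 0.00208.
Flow is from higher to lower head: from BH-13 toward BH-8, i.e. toward the south-west.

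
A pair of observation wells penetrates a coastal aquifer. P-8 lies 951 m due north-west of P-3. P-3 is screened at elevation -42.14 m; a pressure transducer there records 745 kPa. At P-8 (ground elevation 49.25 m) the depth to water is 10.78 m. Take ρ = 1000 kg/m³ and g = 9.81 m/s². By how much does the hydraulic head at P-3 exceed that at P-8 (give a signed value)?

Δh ≈ -4.67 m

Pressure head at P-3: ψ = P/(ρg) = 745×1000 / (1000 × 9.81) = 75.94 m.
Total head at P-3: h = z + ψ = -42.14 + 75.94 = 33.80 m.
Total head at P-8: h = 49.25 − 10.78 = 38.47 m.
Head difference: h(P-3) − h(P-8) = 33.80 − 38.47 = -4.67 m.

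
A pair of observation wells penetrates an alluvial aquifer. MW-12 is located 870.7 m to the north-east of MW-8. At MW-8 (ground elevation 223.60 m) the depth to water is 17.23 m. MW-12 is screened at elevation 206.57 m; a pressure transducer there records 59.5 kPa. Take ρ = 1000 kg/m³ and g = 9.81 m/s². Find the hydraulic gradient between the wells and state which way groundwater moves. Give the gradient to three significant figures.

Total head at MW-8: h = 223.60 − 17.23 = 206.37 m.
Pressure head at MW-12: ψ = P/(ρg) = 59.5×1000 / (1000 × 9.81) = 6.07 m.
Total head at MW-12: h = z + ψ = 206.57 + 6.07 = 212.64 m.
Head difference: h(MW-8) − h(MW-12) = 206.37 − 212.64 = -6.27 m.
Hydraulic gradient: i = |Δh| / L = 6.27 / 870.7 = 0.00720.
Flow is from higher to lower head: from MW-12 toward MW-8, i.e. toward the south-west.

i ≈ 0.00720; groundwater flows toward the south-west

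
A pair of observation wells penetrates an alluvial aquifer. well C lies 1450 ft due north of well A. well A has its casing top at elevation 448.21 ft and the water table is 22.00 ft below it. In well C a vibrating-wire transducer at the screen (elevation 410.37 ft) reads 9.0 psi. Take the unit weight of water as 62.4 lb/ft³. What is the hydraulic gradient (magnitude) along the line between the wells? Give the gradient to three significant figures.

i ≈ 0.00340

Total head at well A: h = 448.21 − 22.00 = 426.21 ft.
Pressure head at well C: ψ = 144·P/γ = 144 × 9.0 / 62.4 = 20.77 ft.
Total head at well C: h = z + ψ = 410.37 + 20.77 = 431.14 ft.
Head difference: h(well A) − h(well C) = 426.21 − 431.14 = -4.93 ft.
Hydraulic gradient: i = |Δh| / L = 4.93 / 1450 = 0.00340.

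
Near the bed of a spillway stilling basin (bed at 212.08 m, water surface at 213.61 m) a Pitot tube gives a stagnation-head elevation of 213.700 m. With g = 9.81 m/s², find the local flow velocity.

Near the bed, under hydrostatic conditions, the piezometric head (z + ψ) equals the free-surface elevation, 213.61 m.
Velocity head = total − piezometric = 213.700 − 213.61 = 0.090 m.
v = √(2g·h_v) = √(2 × 9.81 × 0.090) = 1.33 m/s.

v ≈ 1.33 m/s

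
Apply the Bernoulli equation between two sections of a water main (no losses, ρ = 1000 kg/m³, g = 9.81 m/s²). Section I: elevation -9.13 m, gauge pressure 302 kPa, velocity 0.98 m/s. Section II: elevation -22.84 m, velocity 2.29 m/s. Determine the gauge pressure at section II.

P₂ ≈ 434 kPa

Pressure head at I: ψ₁ = P₁/(ρg) = 302×1000 / (1000 × 9.81) = 30.78 m.
Velocity heads: v₁²/2g = 0.98²/19.62 = 0.049 m; v₂²/2g = 2.29²/19.62 = 0.267 m.
Total head H = z₁ + ψ₁ + v₁²/2g = -9.13 + 30.78 + 0.049 = 21.70 m.
ψ₂ = H − z₂ − v₂²/2g = 21.70 − (-22.84) − 0.267 = 44.27 m.
P₂ = ρgψ₂ = 1000 × 9.81 × 44.27 ≈ 434 kPa.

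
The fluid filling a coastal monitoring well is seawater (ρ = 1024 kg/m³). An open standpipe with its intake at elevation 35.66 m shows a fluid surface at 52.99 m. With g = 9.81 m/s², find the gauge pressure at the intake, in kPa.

Pressure head ψ = h − z = 52.99 − 35.66 = 17.33 m.
P = ρgψ = 1024 × 9.81 × 17.33 = 174087 Pa ≈ 174 kPa.

P ≈ 174 kPa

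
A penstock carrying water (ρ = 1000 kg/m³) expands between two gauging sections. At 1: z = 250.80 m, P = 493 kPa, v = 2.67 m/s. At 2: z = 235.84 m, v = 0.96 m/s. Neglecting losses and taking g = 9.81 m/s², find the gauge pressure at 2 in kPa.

P₂ ≈ 643 kPa

Pressure head at 1: ψ₁ = P₁/(ρg) = 493×1000 / (1000 × 9.81) = 50.25 m.
Velocity heads: v₁²/2g = 2.67²/19.62 = 0.363 m; v₂²/2g = 0.96²/19.62 = 0.047 m.
Total head H = z₁ + ψ₁ + v₁²/2g = 250.80 + 50.25 + 0.363 = 301.41 m.
ψ₂ = H − z₂ − v₂²/2g = 301.41 − 235.84 − 0.047 = 65.52 m.
P₂ = ρgψ₂ = 1000 × 9.81 × 65.52 ≈ 643 kPa.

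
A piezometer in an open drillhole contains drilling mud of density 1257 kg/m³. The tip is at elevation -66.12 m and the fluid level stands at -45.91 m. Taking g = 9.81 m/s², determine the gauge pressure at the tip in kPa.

Pressure head ψ = h − z = -45.91 − (-66.12) = 20.21 m.
P = ρgψ = 1257 × 9.81 × 20.21 = 249213 Pa ≈ 249 kPa.

P ≈ 249 kPa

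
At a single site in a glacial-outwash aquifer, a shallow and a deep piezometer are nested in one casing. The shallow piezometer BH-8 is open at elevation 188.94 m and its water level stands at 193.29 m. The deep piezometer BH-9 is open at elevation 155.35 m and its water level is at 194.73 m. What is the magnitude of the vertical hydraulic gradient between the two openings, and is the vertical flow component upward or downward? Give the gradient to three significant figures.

|i_v| ≈ 0.0429; vertical flow is upward

Total head at BH-8: h = 193.29 m (water level in the standpipe).
Total head at BH-9: h = 194.73 m.
Δh = h(BH-8) − h(BH-9) = 193.29 − 194.73 = -1.44 m.
Vertical separation Δz = 188.94 − 155.35 = 33.59 m.
|i_v| = |Δh| / Δz = 1.44 / 33.59 = 0.0429.
Head is higher in the deep piezometer, so vertical flow is upward (discharge condition).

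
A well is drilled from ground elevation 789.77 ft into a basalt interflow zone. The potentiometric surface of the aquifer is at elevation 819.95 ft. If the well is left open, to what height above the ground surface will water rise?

Water rises to the potentiometric surface, so the rise above ground = 819.95 − 789.77 = 30.18 ft.

≈ 30.18 ft above ground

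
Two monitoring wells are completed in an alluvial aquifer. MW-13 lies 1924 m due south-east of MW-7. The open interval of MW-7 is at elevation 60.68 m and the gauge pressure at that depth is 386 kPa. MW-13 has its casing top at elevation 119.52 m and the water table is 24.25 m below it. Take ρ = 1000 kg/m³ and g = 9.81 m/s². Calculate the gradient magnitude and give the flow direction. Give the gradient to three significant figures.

Pressure head at MW-7: ψ = P/(ρg) = 386×1000 / (1000 × 9.81) = 39.35 m.
Total head at MW-7: h = z + ψ = 60.68 + 39.35 = 100.03 m.
Total head at MW-13: h = 119.52 − 24.25 = 95.27 m.
Head difference: h(MW-7) − h(MW-13) = 100.03 − 95.27 = 4.76 m.
Hydraulic gradient: i = |Δh| / L = 4.76 / 1924 = 0.00247.
Flow is from higher to lower head: from MW-7 toward MW-13, i.e. toward the south-east.

i ≈ 0.00247; groundwater flows toward the south-east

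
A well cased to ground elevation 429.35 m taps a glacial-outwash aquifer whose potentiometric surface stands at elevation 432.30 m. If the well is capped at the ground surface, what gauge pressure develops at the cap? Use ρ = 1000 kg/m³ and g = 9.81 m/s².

P ≈ 28.9 kPa

Head above the cap: Δh = 432.30 − 429.35 = 2.95 m.
P = ρgΔh = 1000 × 9.81 × 2.95 = 28940 Pa ≈ 28.9 kPa.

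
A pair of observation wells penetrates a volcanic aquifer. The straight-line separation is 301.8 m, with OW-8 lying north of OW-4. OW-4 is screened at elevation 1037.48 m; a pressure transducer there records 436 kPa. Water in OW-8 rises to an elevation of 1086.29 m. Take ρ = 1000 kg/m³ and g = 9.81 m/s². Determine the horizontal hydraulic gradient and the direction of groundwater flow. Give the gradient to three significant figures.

Pressure head at OW-4: ψ = P/(ρg) = 436×1000 / (1000 × 9.81) = 44.44 m.
Total head at OW-4: h = z + ψ = 1037.48 + 44.44 = 1081.92 m.
Total head at OW-8: h = 1086.29 m (water level in the piezometer is the total head).
Head difference: h(OW-4) − h(OW-8) = 1081.92 − 1086.29 = -4.37 m.
Hydraulic gradient: i = |Δh| / L = 4.37 / 301.8 = 0.0145.
Flow is from higher to lower head: from OW-8 toward OW-4, i.e. toward the south.

i ≈ 0.0145; groundwater flows toward the south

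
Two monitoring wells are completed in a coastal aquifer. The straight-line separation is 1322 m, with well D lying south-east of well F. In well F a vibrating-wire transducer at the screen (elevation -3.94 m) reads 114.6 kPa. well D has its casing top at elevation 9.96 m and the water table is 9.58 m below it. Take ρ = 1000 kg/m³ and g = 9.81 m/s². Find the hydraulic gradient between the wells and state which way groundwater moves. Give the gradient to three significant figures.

i ≈ 0.00557; groundwater flows toward the south-east

Pressure head at well F: ψ = P/(ρg) = 114.6×1000 / (1000 × 9.81) = 11.68 m.
Total head at well F: h = z + ψ = -3.94 + 11.68 = 7.74 m.
Total head at well D: h = 9.96 − 9.58 = 0.38 m.
Head difference: h(well F) − h(well D) = 7.74 − 0.38 = 7.36 m.
Hydraulic gradient: i = |Δh| / L = 7.36 / 1322 = 0.00557.
Flow is from higher to lower head: from well F toward well D, i.e. toward the south-east.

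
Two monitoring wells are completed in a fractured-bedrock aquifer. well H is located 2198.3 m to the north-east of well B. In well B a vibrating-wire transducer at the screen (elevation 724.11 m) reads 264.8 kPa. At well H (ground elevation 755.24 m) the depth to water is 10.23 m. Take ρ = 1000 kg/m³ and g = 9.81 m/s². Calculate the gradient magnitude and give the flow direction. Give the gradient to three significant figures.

i ≈ 0.00277; groundwater flows toward the north-east

Pressure head at well B: ψ = P/(ρg) = 264.8×1000 / (1000 × 9.81) = 26.99 m.
Total head at well B: h = z + ψ = 724.11 + 26.99 = 751.10 m.
Total head at well H: h = 755.24 − 10.23 = 745.01 m.
Head difference: h(well B) − h(well H) = 751.10 − 745.01 = 6.09 m.
Hydraulic gradient: i = |Δh| / L = 6.09 / 2198.3 = 0.00277.
Flow is from higher to lower head: from well B toward well H, i.e. toward the north-east.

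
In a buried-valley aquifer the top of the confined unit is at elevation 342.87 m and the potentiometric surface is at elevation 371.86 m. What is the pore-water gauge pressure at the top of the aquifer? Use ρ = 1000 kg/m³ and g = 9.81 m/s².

P ≈ 284 kPa

Pressure head at the aquifer top: ψ = h − z = 371.86 − 342.87 = 28.99 m.
P = ρgψ = 1000 × 9.81 × 28.99 = 284392 Pa ≈ 284 kPa.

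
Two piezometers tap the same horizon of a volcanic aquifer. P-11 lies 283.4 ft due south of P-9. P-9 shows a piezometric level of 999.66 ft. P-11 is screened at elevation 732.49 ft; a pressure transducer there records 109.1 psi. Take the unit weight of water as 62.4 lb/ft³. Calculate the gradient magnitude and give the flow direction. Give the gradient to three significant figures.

Total head at P-9: h = 999.66 ft (water level in the piezometer is the total head).
Pressure head at P-11: ψ = 144·P/γ = 144 × 109.1 / 62.4 = 251.77 ft.
Total head at P-11: h = z + ψ = 732.49 + 251.77 = 984.26 ft.
Head difference: h(P-9) − h(P-11) = 999.66 − 984.26 = 15.40 ft.
Hydraulic gradient: i = |Δh| / L = 15.40 / 283.4 = 0.0543.
Flow is from higher to lower head: from P-9 toward P-11, i.e. toward the south.

i ≈ 0.0543; groundwater flows toward the south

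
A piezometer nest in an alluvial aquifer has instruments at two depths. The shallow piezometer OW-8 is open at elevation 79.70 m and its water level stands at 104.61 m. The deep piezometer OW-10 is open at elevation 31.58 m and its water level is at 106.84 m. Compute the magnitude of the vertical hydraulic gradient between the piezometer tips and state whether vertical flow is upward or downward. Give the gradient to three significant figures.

|i_v| ≈ 0.0463; vertical flow is upward

Total head at OW-8: h = 104.61 m (water level in the standpipe).
Total head at OW-10: h = 106.84 m.
Δh = h(OW-8) − h(OW-10) = 104.61 − 106.84 = -2.23 m.
Vertical separation Δz = 79.70 − 31.58 = 48.12 m.
|i_v| = |Δh| / Δz = 2.23 / 48.12 = 0.0463.
Head is higher in the deep piezometer, so vertical flow is upward (discharge condition).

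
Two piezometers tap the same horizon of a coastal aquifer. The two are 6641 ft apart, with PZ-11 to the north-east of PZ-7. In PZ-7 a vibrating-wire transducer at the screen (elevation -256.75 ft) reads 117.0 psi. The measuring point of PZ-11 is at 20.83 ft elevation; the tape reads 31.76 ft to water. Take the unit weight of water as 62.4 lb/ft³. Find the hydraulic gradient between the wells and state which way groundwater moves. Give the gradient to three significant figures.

i ≈ 0.00364; groundwater flows toward the north-east

Pressure head at PZ-7: ψ = 144·P/γ = 144 × 117.0 / 62.4 = 270.00 ft.
Total head at PZ-7: h = z + ψ = -256.75 + 270.00 = 13.25 ft.
Total head at PZ-11: h = 20.83 − 31.76 = -10.93 ft.
Head difference: h(PZ-7) − h(PZ-11) = 13.25 − (-10.93) = 24.18 ft.
Hydraulic gradient: i = |Δh| / L = 24.18 / 6641 = 0.00364.
Flow is from higher to lower head: from PZ-7 toward PZ-11, i.e. toward the north-east.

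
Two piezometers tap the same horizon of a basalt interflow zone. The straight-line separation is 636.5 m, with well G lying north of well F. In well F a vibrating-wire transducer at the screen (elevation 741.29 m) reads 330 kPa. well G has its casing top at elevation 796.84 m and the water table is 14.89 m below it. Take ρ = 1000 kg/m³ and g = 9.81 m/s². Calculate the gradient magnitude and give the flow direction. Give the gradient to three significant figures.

i ≈ 0.0110; groundwater flows toward the south

Pressure head at well F: ψ = P/(ρg) = 330×1000 / (1000 × 9.81) = 33.64 m.
Total head at well F: h = z + ψ = 741.29 + 33.64 = 774.93 m.
Total head at well G: h = 796.84 − 14.89 = 781.95 m.
Head difference: h(well F) − h(well G) = 774.93 − 781.95 = -7.02 m.
Hydraulic gradient: i = |Δh| / L = 7.02 / 636.5 = 0.0110.
Flow is from higher to lower head: from well G toward well F, i.e. toward the south.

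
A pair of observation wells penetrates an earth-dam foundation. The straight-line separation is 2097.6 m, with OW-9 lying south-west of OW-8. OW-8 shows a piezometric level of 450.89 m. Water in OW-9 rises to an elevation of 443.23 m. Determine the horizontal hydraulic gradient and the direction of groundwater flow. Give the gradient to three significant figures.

i ≈ 0.00365; groundwater flows toward the south-west

Total head at OW-8: h = 450.89 m (water level in the piezometer is the total head).
Total head at OW-9: h = 443.23 m (water level in the piezometer is the total head).
Head difference: h(OW-8) − h(OW-9) = 450.89 − 443.23 = 7.66 m.
Hydraulic gradient: i = |Δh| / L = 7.66 / 2097.6 = 0.00365.
Flow is from higher to lower head: from OW-8 toward OW-9, i.e. toward the south-west.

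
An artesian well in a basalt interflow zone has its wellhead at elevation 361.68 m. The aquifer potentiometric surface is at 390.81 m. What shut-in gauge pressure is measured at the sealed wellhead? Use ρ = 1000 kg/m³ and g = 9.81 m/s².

Head above the cap: Δh = 390.81 − 361.68 = 29.13 m.
P = ρgΔh = 1000 × 9.81 × 29.13 = 285765 Pa ≈ 286 kPa.

P ≈ 286 kPa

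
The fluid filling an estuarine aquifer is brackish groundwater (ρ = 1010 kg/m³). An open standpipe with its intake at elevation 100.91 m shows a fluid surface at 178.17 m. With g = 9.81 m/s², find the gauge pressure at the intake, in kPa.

Pressure head ψ = h − z = 178.17 − 100.91 = 77.26 m.
P = ρgψ = 1010 × 9.81 × 77.26 = 765500 Pa ≈ 765 kPa.

P ≈ 765 kPa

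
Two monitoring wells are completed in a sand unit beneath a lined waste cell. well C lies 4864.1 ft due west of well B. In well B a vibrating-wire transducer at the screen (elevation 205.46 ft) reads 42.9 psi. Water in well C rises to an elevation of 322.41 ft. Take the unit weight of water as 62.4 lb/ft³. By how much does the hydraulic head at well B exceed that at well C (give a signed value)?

Pressure head at well B: ψ = 144·P/γ = 144 × 42.9 / 62.4 = 99.00 ft.
Total head at well B: h = z + ψ = 205.46 + 99.00 = 304.46 ft.
Total head at well C: h = 322.41 ft (water level in the piezometer is the total head).
Head difference: h(well B) − h(well C) = 304.46 − 322.41 = -17.95 ft.

Δh ≈ -17.95 ft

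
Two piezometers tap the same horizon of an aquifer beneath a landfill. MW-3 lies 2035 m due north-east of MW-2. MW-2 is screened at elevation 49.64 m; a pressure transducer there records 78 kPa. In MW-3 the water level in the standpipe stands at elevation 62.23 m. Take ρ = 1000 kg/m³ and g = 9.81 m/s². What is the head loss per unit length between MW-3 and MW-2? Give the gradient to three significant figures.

i ≈ 0.00228 m/m

Pressure head at MW-2: ψ = P/(ρg) = 78×1000 / (1000 × 9.81) = 7.95 m.
Total head at MW-2: h = z + ψ = 49.64 + 7.95 = 57.59 m.
Total head at MW-3: h = 62.23 m (water level in the piezometer is the total head).
Head difference: h(MW-2) − h(MW-3) = 57.59 − 62.23 = -4.64 m.
Hydraulic gradient: i = |Δh| / L = 4.64 / 2035 = 0.00228.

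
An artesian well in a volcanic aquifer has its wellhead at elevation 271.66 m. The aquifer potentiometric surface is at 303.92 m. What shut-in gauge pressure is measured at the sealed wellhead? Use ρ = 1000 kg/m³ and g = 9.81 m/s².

P ≈ 316 kPa

Head above the cap: Δh = 303.92 − 271.66 = 32.26 m.
P = ρgΔh = 1000 × 9.81 × 32.26 = 316471 Pa ≈ 316 kPa.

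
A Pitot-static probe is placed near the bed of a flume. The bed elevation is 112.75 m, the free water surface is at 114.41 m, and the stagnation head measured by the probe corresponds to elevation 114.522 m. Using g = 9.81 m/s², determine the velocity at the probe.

v ≈ 1.48 m/s

Near the bed, under hydrostatic conditions, the piezometric head (z + ψ) equals the free-surface elevation, 114.41 m.
Velocity head = total − piezometric = 114.522 − 114.41 = 0.112 m.
v = √(2g·h_v) = √(2 × 9.81 × 0.112) = 1.48 m/s.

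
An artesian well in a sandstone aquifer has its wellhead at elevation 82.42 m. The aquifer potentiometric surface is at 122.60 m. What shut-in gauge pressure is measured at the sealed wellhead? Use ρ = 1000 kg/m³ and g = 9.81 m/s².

P ≈ 394 kPa

Head above the cap: Δh = 122.60 − 82.42 = 40.18 m.
P = ρgΔh = 1000 × 9.81 × 40.18 = 394166 Pa ≈ 394 kPa.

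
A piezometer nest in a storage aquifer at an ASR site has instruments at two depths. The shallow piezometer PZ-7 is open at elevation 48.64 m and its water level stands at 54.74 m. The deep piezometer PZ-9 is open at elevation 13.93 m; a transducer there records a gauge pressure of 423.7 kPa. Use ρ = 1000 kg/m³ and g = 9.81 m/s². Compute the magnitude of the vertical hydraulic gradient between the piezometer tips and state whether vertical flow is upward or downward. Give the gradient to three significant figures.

|i_v| ≈ 0.0686; vertical flow is upward

Total head at PZ-7: h = 54.74 m (water level in the standpipe).
Pressure head at PZ-9: ψ = P/(ρg) = 423.7×1000 / (1000 × 9.81) = 43.19 m.
Total head at PZ-9: h = z + ψ = 13.93 + 43.19 = 57.12 m.
Δh = h(PZ-7) − h(PZ-9) = 54.74 − 57.12 = -2.38 m.
Vertical separation Δz = 48.64 − 13.93 = 34.71 m.
|i_v| = |Δh| / Δz = 2.38 / 34.71 = 0.0686.
Head is higher in the deep piezometer, so vertical flow is upward (discharge condition).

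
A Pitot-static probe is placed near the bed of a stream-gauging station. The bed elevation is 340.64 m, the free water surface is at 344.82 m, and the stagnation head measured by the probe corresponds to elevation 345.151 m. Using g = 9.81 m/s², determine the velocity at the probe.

Near the bed, under hydrostatic conditions, the piezometric head (z + ψ) equals the free-surface elevation, 344.82 m.
Velocity head = total − piezometric = 345.151 − 344.82 = 0.331 m.
v = √(2g·h_v) = √(2 × 9.81 × 0.331) = 2.55 m/s.

v ≈ 2.55 m/s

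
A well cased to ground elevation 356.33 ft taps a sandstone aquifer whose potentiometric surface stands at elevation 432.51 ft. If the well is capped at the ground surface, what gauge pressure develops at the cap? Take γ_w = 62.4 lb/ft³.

Head above the cap: Δh = 432.51 − 356.33 = 76.18 ft.
P = γΔh/144 = 62.4 × 76.18 / 144 = 33.0 psi.

P ≈ 33.0 psi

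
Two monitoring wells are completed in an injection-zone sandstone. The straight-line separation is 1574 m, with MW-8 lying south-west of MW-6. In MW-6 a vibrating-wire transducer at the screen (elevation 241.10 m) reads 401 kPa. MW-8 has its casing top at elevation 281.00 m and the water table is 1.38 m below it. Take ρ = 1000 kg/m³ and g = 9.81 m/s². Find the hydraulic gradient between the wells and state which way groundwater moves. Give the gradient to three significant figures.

Pressure head at MW-6: ψ = P/(ρg) = 401×1000 / (1000 × 9.81) = 40.88 m.
Total head at MW-6: h = z + ψ = 241.10 + 40.88 = 281.98 m.
Total head at MW-8: h = 281.00 − 1.38 = 279.62 m.
Head difference: h(MW-6) − h(MW-8) = 281.98 − 279.62 = 2.36 m.
Hydraulic gradient: i = |Δh| / L = 2.36 / 1574 = 0.00150.
Flow is from higher to lower head: from MW-6 toward MW-8, i.e. toward the south-west.

i ≈ 0.00150; groundwater flows toward the south-west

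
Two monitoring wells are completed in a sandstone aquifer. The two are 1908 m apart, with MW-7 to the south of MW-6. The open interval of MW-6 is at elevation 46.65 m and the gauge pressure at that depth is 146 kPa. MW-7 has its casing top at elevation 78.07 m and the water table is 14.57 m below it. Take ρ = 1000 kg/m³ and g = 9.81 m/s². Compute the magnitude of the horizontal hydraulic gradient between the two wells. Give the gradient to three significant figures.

Pressure head at MW-6: ψ = P/(ρg) = 146×1000 / (1000 × 9.81) = 14.88 m.
Total head at MW-6: h = z + ψ = 46.65 + 14.88 = 61.53 m.
Total head at MW-7: h = 78.07 − 14.57 = 63.50 m.
Head difference: h(MW-6) − h(MW-7) = 61.53 − 63.50 = -1.97 m.
Hydraulic gradient: i = |Δh| / L = 1.97 / 1908 = 0.00103.

i ≈ 0.00103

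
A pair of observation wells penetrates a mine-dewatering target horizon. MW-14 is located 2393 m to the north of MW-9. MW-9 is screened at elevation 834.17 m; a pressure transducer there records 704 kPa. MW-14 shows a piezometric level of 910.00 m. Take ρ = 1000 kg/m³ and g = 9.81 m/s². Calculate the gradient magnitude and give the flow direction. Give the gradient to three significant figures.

Pressure head at MW-9: ψ = P/(ρg) = 704×1000 / (1000 × 9.81) = 71.76 m.
Total head at MW-9: h = z + ψ = 834.17 + 71.76 = 905.93 m.
Total head at MW-14: h = 910.00 m (water level in the piezometer is the total head).
Head difference: h(MW-9) − h(MW-14) = 905.93 − 910.00 = -4.07 m.
Hydraulic gradient: i = |Δh| / L = 4.07 / 2393 = 0.00170.
Flow is from higher to lower head: from MW-14 toward MW-9, i.e. toward the south.

i ≈ 0.00170; groundwater flows toward the south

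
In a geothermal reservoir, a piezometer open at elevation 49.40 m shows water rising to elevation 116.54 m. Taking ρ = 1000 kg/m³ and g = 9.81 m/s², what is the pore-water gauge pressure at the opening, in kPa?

Pressure head ψ = h − z = 116.54 − 49.40 = 67.14 m.
P = ρgψ = 1000 × 9.81 × 67.14 = 658643 Pa ≈ 659 kPa.

P ≈ 659 kPa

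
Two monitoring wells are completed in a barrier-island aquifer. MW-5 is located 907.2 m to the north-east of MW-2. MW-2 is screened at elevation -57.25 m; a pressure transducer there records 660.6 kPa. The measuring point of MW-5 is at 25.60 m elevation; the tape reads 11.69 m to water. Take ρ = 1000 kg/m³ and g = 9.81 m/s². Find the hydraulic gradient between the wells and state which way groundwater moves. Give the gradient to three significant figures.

i ≈ 0.00421; groundwater flows toward the south-west

Pressure head at MW-2: ψ = P/(ρg) = 660.6×1000 / (1000 × 9.81) = 67.34 m.
Total head at MW-2: h = z + ψ = -57.25 + 67.34 = 10.09 m.
Total head at MW-5: h = 25.60 − 11.69 = 13.91 m.
Head difference: h(MW-2) − h(MW-5) = 10.09 − 13.91 = -3.82 m.
Hydraulic gradient: i = |Δh| / L = 3.82 / 907.2 = 0.00421.
Flow is from higher to lower head: from MW-5 toward MW-2, i.e. toward the south-west.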